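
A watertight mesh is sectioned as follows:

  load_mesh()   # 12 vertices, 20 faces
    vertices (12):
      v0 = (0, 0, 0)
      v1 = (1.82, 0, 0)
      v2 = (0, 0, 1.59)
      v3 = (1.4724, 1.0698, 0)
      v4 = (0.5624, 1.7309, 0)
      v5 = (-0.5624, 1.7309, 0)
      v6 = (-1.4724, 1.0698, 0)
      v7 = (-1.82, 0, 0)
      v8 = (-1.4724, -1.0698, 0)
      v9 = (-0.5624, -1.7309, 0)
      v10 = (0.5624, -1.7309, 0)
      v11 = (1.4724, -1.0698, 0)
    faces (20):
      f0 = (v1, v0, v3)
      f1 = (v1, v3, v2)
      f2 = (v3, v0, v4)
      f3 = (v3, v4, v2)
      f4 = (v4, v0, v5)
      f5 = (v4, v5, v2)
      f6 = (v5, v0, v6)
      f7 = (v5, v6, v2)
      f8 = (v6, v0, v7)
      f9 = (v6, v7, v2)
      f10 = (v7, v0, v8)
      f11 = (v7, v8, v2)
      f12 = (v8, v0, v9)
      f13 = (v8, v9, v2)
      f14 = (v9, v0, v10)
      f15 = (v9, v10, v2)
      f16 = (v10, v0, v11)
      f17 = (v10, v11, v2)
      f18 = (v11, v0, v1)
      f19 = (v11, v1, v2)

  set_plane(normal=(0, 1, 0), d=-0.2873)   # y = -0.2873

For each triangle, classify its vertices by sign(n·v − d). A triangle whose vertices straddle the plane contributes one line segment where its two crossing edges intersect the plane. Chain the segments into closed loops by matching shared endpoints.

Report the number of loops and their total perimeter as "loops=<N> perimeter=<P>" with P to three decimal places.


Straddling triangles (10 of 20):
  (v7,v0,v8) [++-] → (-0.39542, -0.2873, 0)–(-1.72665, -0.2873, 0)  len=1.3312
  (v7,v8,v2) [+-+] → (-1.72665, -0.2873, 0)–(-0.39542, -0.2873, 1.163)  len=1.7677
  (v8,v0,v9) [-+-] → (-0.39542, -0.2873, 0)–(-0.0933488, -0.2873, 0)  len=0.3021
  (v8,v9,v2) [--+] → (-0.0933488, -0.2873, 1.32609)–(-0.39542, -0.2873, 1.163)  len=0.3433
  (v9,v0,v10) [-+-] → (-0.0933488, -0.2873, 0)–(0.0933488, -0.2873, 0)  len=0.1867
  (v9,v10,v2) [--+] → (0.0933488, -0.2873, 1.32609)–(-0.0933488, -0.2873, 1.32609)  len=0.1867
  (v10,v0,v11) [-+-] → (0.0933488, -0.2873, 0)–(0.39542, -0.2873, 0)  len=0.3021
  (v10,v11,v2) [--+] → (0.39542, -0.2873, 1.163)–(0.0933488, -0.2873, 1.32609)  len=0.3433
  (v11,v0,v1) [-++] → (0.39542, -0.2873, 0)–(1.72665, -0.2873, 0)  len=1.3312
  (v11,v1,v2) [-++] → (1.72665, -0.2873, 0)–(0.39542, -0.2873, 1.163)  len=1.7677

Chained into 1 loop(s):
  loop 1: 10 segments, perimeter = 7.8620
Total perimeter = 7.862

loops=1 perimeter=7.862


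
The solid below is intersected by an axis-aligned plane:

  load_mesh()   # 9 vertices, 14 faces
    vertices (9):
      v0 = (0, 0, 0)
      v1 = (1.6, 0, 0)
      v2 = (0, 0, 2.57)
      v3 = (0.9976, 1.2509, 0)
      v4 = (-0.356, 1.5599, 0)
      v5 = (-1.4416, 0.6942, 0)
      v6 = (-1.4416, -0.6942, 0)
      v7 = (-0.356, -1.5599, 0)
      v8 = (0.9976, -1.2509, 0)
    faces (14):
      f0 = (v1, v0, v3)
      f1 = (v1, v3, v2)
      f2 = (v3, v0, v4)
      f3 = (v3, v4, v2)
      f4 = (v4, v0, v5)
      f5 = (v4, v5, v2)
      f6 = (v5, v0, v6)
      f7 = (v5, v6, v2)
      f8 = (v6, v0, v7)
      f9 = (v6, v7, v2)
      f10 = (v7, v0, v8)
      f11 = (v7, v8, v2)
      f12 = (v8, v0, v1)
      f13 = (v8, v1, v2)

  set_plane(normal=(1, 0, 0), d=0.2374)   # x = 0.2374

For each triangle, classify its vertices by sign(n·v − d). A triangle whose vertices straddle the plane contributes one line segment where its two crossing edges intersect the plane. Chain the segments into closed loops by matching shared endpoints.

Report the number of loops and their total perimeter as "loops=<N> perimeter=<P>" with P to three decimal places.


loops=1 perimeter=8.120

Straddling triangles (8 of 14):
  (v1,v0,v3) [+-+] → (0.2374, 0, 0)–(0.2374, 0.297678, 0)  len=0.2977
  (v1,v3,v2) [++-] → (0.2374, 0.297678, 1.95841)–(0.2374, 0, 2.18868)  len=0.3763
  (v3,v0,v4) [+--] → (0.2374, 0.297678, 0)–(0.2374, 1.42444, 0)  len=1.1268
  (v3,v4,v2) [+--] → (0.2374, 1.42444, 0)–(0.2374, 0.297678, 1.95841)  len=2.2594
  (v7,v0,v8) [--+] → (0.2374, -0.297678, 0)–(0.2374, -1.42444, 0)  len=1.1268
  (v7,v8,v2) [-+-] → (0.2374, -1.42444, 0)–(0.2374, -0.297678, 1.95841)  len=2.2594
  (v8,v0,v1) [+-+] → (0.2374, -0.297678, 0)–(0.2374, 0, 0)  len=0.2977
  (v8,v1,v2) [++-] → (0.2374, 0, 2.18868)–(0.2374, -0.297678, 1.95841)  len=0.3763

Chained into 1 loop(s):
  loop 1: 8 segments, perimeter = 8.1204
Total perimeter = 8.120


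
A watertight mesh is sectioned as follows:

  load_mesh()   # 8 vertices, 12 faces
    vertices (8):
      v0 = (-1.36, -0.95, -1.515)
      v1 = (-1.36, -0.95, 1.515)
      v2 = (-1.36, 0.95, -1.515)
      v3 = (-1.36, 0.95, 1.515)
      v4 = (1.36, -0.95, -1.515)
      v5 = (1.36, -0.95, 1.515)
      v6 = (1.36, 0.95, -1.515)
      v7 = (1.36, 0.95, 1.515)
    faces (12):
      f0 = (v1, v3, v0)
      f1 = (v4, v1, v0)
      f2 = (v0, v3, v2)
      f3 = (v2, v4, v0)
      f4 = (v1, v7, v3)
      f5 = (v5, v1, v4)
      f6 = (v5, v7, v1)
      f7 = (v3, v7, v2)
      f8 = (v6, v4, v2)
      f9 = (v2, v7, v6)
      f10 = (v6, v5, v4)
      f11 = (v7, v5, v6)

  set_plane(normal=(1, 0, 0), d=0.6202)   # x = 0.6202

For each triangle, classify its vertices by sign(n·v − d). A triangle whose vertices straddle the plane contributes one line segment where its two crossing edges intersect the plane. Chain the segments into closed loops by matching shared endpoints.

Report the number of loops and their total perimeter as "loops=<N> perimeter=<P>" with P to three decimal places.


Straddling triangles (8 of 12):
  (v4,v1,v0) [+--] → (0.6202, -0.95, -0.690885)–(0.6202, -0.95, -1.515)  len=0.8241
  (v2,v4,v0) [-+-] → (0.6202, -0.433228, -1.515)–(0.6202, -0.95, -1.515)  len=0.5168
  (v1,v7,v3) [-+-] → (0.6202, 0.433228, 1.515)–(0.6202, 0.95, 1.515)  len=0.5168
  (v5,v1,v4) [+-+] → (0.6202, -0.95, 1.515)–(0.6202, -0.95, -0.690885)  len=2.2059
  (v5,v7,v1) [++-] → (0.6202, 0.433228, 1.515)–(0.6202, -0.95, 1.515)  len=1.3832
  (v3,v7,v2) [-+-] → (0.6202, 0.95, 1.515)–(0.6202, 0.95, 0.690885)  len=0.8241
  (v6,v4,v2) [++-] → (0.6202, -0.433228, -1.515)–(0.6202, 0.95, -1.515)  len=1.3832
  (v2,v7,v6) [-++] → (0.6202, 0.95, 0.690885)–(0.6202, 0.95, -1.515)  len=2.2059

Chained into 1 loop(s):
  loop 1: 8 segments, perimeter = 9.8600
Total perimeter = 9.860

loops=1 perimeter=9.860


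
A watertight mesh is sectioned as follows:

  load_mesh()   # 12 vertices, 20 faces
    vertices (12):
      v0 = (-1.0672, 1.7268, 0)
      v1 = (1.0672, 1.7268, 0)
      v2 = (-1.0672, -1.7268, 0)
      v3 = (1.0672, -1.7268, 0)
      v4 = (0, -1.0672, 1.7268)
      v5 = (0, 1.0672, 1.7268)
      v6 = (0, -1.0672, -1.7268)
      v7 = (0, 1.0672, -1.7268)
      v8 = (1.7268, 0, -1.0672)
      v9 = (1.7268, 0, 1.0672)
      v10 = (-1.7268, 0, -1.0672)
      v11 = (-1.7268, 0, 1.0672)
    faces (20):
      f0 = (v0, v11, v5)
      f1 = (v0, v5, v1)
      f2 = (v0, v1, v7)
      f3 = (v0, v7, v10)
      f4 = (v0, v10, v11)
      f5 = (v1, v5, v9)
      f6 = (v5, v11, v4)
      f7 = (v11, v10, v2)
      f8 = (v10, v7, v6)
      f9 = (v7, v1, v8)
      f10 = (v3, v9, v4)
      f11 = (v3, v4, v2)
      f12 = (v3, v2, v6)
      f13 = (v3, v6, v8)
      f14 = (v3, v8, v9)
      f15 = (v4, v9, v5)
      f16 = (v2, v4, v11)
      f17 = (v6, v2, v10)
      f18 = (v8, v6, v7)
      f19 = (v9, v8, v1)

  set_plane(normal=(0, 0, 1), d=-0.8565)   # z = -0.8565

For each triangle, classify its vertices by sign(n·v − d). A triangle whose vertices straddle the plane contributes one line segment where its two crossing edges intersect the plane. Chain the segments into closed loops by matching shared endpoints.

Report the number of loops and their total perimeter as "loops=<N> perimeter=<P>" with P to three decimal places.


Straddling triangles (10 of 20):
  (v0,v1,v7) [++-] → (0.537864, 1.39964, -0.8565)–(-0.537864, 1.39964, -0.8565)  len=1.0757
  (v0,v7,v10) [+--] → (-0.537864, 1.39964, -0.8565)–(-1.59657, 0.340926, -0.8565)  len=1.4972
  (v0,v10,v11) [+-+] → (-1.59657, 0.340926, -0.8565)–(-1.7268, 0, -0.8565)  len=0.3650
  (v11,v10,v2) [+-+] → (-1.7268, 0, -0.8565)–(-1.59657, -0.340926, -0.8565)  len=0.3650
  (v7,v1,v8) [-+-] → (0.537864, 1.39964, -0.8565)–(1.59657, 0.340926, -0.8565)  len=1.4972
  (v3,v2,v6) [++-] → (-0.537864, -1.39964, -0.8565)–(0.537864, -1.39964, -0.8565)  len=1.0757
  (v3,v6,v8) [+--] → (0.537864, -1.39964, -0.8565)–(1.59657, -0.340926, -0.8565)  len=1.4972
  (v3,v8,v9) [+-+] → (1.59657, -0.340926, -0.8565)–(1.7268, 0, -0.8565)  len=0.3650
  (v6,v2,v10) [-+-] → (-0.537864, -1.39964, -0.8565)–(-1.59657, -0.340926, -0.8565)  len=1.4972
  (v9,v8,v1) [+-+] → (1.7268, 0, -0.8565)–(1.59657, 0.340926, -0.8565)  len=0.3650

Chained into 1 loop(s):
  loop 1: 10 segments, perimeter = 9.6002
Total perimeter = 9.600

loops=1 perimeter=9.600


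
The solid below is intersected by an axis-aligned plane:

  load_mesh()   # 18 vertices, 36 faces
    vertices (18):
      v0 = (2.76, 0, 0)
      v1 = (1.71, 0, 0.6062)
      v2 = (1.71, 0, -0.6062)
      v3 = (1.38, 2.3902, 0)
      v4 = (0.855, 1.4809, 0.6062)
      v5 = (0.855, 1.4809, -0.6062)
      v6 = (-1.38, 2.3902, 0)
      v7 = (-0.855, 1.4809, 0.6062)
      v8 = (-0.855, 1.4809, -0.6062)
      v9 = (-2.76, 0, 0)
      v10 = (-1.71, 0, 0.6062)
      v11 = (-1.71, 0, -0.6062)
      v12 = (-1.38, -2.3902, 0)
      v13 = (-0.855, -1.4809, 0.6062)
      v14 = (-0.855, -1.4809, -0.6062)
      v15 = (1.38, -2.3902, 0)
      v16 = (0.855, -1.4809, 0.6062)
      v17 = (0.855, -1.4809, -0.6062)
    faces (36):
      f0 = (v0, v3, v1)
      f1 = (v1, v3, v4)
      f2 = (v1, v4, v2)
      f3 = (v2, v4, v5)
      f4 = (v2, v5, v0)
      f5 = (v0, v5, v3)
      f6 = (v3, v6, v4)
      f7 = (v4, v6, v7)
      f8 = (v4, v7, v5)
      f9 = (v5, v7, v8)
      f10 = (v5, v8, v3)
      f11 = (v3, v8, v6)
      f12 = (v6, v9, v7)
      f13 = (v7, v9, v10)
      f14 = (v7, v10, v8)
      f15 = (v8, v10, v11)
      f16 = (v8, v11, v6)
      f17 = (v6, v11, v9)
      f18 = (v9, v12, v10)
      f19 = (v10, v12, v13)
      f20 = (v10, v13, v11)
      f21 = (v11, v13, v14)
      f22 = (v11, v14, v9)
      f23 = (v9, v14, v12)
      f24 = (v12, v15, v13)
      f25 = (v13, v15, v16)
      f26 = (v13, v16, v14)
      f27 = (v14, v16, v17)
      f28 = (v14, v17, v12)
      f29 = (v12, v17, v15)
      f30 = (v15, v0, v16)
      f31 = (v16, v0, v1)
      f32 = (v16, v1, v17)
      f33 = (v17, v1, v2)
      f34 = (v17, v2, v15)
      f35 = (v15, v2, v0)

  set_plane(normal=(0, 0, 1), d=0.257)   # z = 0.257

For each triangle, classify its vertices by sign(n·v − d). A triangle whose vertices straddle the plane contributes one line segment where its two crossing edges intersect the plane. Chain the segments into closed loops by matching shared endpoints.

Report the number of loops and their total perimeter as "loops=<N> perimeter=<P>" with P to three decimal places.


Straddling triangles (24 of 36):
  (v0,v3,v1) [--+] → (1.5199, 1.37687, 0.257)–(2.31485, 0, 0.257)  len=1.5899
  (v1,v3,v4) [+-+] → (1.5199, 1.37687, 0.257)–(1.15742, 2.0047, 0.257)  len=0.7250
  (v1,v4,v2) [++-] → (1.10126, 1.05437, 0.257)–(1.71, 0, 0.257)  len=1.2175
  (v2,v4,v5) [-+-] → (1.10126, 1.05437, 0.257)–(0.855, 1.4809, 0.257)  len=0.4925
  (v3,v6,v4) [--+] → (-0.432466, 2.0047, 0.257)–(1.15742, 2.0047, 0.257)  len=1.5899
  (v4,v6,v7) [+-+] → (-0.432466, 2.0047, 0.257)–(-1.15742, 2.0047, 0.257)  len=0.7250
  (v4,v7,v5) [++-] → (-0.362479, 1.4809, 0.257)–(0.855, 1.4809, 0.257)  len=1.2175
  (v5,v7,v8) [-+-] → (-0.362479, 1.4809, 0.257)–(-0.855, 1.4809, 0.257)  len=0.4925
  (v6,v9,v7) [--+] → (-1.95237, 0.627831, 0.257)–(-1.15742, 2.0047, 0.257)  len=1.5899
  (v7,v9,v10) [+-+] → (-1.95237, 0.627831, 0.257)–(-2.31485, 0, 0.257)  len=0.7250
  (v7,v10,v8) [++-] → (-1.46374, 0.426534, 0.257)–(-0.855, 1.4809, 0.257)  len=1.2175
  (v8,v10,v11) [-+-] → (-1.46374, 0.426534, 0.257)–(-1.71, 0, 0.257)  len=0.4925
  (v9,v12,v10) [--+] → (-1.5199, -1.37687, 0.257)–(-2.31485, 0, 0.257)  len=1.5899
  (v10,v12,v13) [+-+] → (-1.5199, -1.37687, 0.257)–(-1.15742, -2.0047, 0.257)  len=0.7250
  (v10,v13,v11) [++-] → (-1.10126, -1.05437, 0.257)–(-1.71, 0, 0.257)  len=1.2175
  (v11,v13,v14) [-+-] → (-1.10126, -1.05437, 0.257)–(-0.855, -1.4809, 0.257)  len=0.4925
  (v12,v15,v13) [--+] → (0.432466, -2.0047, 0.257)–(-1.15742, -2.0047, 0.257)  len=1.5899
  (v13,v15,v16) [+-+] → (0.432466, -2.0047, 0.257)–(1.15742, -2.0047, 0.257)  len=0.7250
  (v13,v16,v14) [++-] → (0.362479, -1.4809, 0.257)–(-0.855, -1.4809, 0.257)  len=1.2175
  (v14,v16,v17) [-+-] → (0.362479, -1.4809, 0.257)–(0.855, -1.4809, 0.257)  len=0.4925
  (v15,v0,v16) [--+] → (1.95237, -0.627831, 0.257)–(1.15742, -2.0047, 0.257)  len=1.5899
  (v16,v0,v1) [+-+] → (1.95237, -0.627831, 0.257)–(2.31485, 0, 0.257)  len=0.7250
  (v16,v1,v17) [++-] → (1.46374, -0.426534, 0.257)–(0.855, -1.4809, 0.257)  len=1.2175
  (v17,v1,v2) [-+-] → (1.46374, -0.426534, 0.257)–(1.71, 0, 0.257)  len=0.4925

Chained into 2 loop(s):
  loop 1: 12 segments, perimeter = 13.8890
  loop 2: 12 segments, perimeter = 10.2600
Total perimeter = 24.149

loops=2 perimeter=24.149


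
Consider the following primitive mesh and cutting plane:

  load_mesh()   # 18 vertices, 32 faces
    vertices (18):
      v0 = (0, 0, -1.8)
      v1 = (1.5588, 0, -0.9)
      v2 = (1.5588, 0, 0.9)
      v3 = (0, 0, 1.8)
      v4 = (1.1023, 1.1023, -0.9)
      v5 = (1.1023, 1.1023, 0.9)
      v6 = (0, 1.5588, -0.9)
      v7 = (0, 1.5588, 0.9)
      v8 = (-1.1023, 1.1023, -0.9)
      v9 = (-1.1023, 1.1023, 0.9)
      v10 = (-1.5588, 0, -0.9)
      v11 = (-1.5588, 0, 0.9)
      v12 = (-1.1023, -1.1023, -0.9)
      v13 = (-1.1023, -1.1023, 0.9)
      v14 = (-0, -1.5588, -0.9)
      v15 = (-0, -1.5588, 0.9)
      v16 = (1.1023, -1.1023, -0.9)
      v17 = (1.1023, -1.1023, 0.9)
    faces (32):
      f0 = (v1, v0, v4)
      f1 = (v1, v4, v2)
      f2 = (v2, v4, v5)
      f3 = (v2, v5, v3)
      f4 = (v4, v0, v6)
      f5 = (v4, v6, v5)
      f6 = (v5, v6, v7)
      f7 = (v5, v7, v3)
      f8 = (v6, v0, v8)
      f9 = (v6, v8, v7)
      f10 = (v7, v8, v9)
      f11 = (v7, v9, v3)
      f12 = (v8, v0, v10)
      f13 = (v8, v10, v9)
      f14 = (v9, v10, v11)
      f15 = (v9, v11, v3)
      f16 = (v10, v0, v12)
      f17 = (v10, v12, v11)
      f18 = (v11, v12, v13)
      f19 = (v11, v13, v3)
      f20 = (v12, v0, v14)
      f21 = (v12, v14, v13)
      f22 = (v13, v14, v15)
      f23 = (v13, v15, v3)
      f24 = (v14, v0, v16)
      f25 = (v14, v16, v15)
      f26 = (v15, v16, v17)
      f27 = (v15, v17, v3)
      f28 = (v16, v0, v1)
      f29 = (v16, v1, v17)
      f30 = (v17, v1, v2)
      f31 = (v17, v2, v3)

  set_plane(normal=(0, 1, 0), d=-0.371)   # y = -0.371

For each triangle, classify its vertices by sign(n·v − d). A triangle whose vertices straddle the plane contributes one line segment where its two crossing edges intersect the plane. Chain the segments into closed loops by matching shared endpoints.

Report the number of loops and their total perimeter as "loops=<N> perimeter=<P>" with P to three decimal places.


Straddling triangles (12 of 32):
  (v10,v0,v12) [++-] → (-0.371, -0.371, -1.49709)–(-1.40516, -0.371, -0.9)  len=1.1941
  (v10,v12,v11) [+-+] → (-1.40516, -0.371, -0.9)–(-1.40516, -0.371, 0.294176)  len=1.1942
  (v11,v12,v13) [+--] → (-1.40516, -0.371, 0.294176)–(-1.40516, -0.371, 0.9)  len=0.6058
  (v11,v13,v3) [+-+] → (-1.40516, -0.371, 0.9)–(-0.371, -0.371, 1.49709)  len=1.1941
  (v12,v0,v14) [-+-] → (-0.371, -0.371, -1.49709)–(0, -0.371, -1.5858)  len=0.3815
  (v13,v15,v3) [--+] → (0, -0.371, 1.5858)–(-0.371, -0.371, 1.49709)  len=0.3815
  (v14,v0,v16) [-+-] → (0, -0.371, -1.5858)–(0.371, -0.371, -1.49709)  len=0.3815
  (v15,v17,v3) [--+] → (0.371, -0.371, 1.49709)–(0, -0.371, 1.5858)  len=0.3815
  (v16,v0,v1) [-++] → (0.371, -0.371, -1.49709)–(1.40516, -0.371, -0.9)  len=1.1941
  (v16,v1,v17) [-+-] → (1.40516, -0.371, -0.9)–(1.40516, -0.371, -0.294176)  len=0.6058
  (v17,v1,v2) [-++] → (1.40516, -0.371, -0.294176)–(1.40516, -0.371, 0.9)  len=1.1942
  (v17,v2,v3) [-++] → (1.40516, -0.371, 0.9)–(0.371, -0.371, 1.49709)  len=1.1941

Chained into 1 loop(s):
  loop 1: 12 segments, perimeter = 9.9024
Total perimeter = 9.902

loops=1 perimeter=9.902


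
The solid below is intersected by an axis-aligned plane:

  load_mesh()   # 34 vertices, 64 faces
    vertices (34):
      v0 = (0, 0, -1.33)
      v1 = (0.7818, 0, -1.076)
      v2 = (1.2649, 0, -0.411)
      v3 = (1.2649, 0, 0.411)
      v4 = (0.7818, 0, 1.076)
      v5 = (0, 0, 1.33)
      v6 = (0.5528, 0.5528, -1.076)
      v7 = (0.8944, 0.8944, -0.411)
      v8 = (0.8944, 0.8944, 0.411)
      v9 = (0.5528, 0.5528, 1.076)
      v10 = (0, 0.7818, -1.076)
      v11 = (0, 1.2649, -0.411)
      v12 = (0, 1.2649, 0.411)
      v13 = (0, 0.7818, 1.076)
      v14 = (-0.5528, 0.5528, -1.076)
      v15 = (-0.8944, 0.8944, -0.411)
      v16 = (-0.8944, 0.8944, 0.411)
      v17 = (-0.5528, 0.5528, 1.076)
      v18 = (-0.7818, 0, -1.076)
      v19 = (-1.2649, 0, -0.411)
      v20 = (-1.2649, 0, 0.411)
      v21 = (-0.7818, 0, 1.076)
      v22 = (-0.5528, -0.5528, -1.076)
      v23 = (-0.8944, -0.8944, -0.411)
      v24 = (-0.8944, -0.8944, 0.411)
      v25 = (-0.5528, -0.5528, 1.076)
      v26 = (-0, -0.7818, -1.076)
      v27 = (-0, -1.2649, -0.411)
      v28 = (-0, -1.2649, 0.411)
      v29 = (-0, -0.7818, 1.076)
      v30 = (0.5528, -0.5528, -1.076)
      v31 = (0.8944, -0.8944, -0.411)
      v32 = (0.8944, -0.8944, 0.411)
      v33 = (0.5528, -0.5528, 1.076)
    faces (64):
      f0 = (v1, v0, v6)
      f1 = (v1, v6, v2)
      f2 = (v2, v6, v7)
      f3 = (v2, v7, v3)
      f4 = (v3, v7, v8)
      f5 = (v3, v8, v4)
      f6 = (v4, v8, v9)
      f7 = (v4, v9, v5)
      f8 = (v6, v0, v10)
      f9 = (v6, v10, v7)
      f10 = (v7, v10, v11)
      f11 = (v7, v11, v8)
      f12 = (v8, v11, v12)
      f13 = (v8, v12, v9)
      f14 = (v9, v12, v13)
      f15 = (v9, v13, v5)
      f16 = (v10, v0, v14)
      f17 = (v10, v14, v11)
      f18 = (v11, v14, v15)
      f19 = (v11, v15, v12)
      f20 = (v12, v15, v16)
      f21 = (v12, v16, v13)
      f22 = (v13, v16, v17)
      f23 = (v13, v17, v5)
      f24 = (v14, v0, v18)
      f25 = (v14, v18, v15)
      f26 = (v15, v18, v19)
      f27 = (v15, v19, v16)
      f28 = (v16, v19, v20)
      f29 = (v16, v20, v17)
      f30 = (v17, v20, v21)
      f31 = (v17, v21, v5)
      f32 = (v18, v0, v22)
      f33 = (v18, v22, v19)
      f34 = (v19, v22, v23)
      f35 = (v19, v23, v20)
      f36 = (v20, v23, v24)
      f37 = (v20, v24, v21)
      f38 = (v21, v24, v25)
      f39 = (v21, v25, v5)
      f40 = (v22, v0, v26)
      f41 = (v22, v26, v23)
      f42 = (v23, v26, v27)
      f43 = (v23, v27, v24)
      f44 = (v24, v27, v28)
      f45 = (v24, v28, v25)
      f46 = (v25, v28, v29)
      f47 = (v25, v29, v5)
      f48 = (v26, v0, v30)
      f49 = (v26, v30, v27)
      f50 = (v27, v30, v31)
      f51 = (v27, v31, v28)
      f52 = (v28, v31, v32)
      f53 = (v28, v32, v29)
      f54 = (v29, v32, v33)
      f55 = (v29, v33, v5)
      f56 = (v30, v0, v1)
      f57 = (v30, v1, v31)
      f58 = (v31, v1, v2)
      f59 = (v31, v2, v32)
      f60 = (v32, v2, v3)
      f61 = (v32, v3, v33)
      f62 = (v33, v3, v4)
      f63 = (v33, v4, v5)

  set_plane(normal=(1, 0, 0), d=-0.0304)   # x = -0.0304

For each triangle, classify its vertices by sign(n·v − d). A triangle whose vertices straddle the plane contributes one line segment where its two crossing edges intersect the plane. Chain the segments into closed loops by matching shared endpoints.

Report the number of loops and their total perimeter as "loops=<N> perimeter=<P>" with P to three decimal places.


loops=1 perimeter=8.162

Straddling triangles (20 of 64):
  (v10,v0,v14) [++-] → (-0.0304, 0.0304, -1.31603)–(-0.0304, 0.769207, -1.076)  len=0.7768
  (v10,v14,v11) [+-+] → (-0.0304, 0.769207, -1.076)–(-0.0304, 1.22574, -0.44757)  len=0.7768
  (v11,v14,v15) [+--] → (-0.0304, 1.22574, -0.44757)–(-0.0304, 1.25231, -0.411)  len=0.0452
  (v11,v15,v12) [+-+] → (-0.0304, 1.25231, -0.411)–(-0.0304, 1.25231, 0.383061)  len=0.7941
  (v12,v15,v16) [+--] → (-0.0304, 1.25231, 0.383061)–(-0.0304, 1.25231, 0.411)  len=0.0279
  (v12,v16,v13) [+-+] → (-0.0304, 1.25231, 0.411)–(-0.0304, 0.785627, 1.0534)  len=0.7940
  (v13,v16,v17) [+--] → (-0.0304, 0.785627, 1.0534)–(-0.0304, 0.769207, 1.076)  len=0.0279
  (v13,v17,v5) [+-+] → (-0.0304, 0.769207, 1.076)–(-0.0304, 0.0304, 1.31603)  len=0.7768
  (v14,v0,v18) [-+-] → (-0.0304, 0.0304, -1.31603)–(-0.0304, 0, -1.32012)  len=0.0307
  (v17,v21,v5) [--+] → (-0.0304, 0, 1.32012)–(-0.0304, 0.0304, 1.31603)  len=0.0307
  (v18,v0,v22) [-+-] → (-0.0304, 0, -1.32012)–(-0.0304, -0.0304, -1.31603)  len=0.0307
  (v21,v25,v5) [--+] → (-0.0304, -0.0304, 1.31603)–(-0.0304, 0, 1.32012)  len=0.0307
  (v22,v0,v26) [-++] → (-0.0304, -0.0304, -1.31603)–(-0.0304, -0.769207, -1.076)  len=0.7768
  (v22,v26,v23) [-+-] → (-0.0304, -0.769207, -1.076)–(-0.0304, -0.785627, -1.0534)  len=0.0279
  (v23,v26,v27) [-++] → (-0.0304, -0.785627, -1.0534)–(-0.0304, -1.25231, -0.411)  len=0.7940
  (v23,v27,v24) [-+-] → (-0.0304, -1.25231, -0.411)–(-0.0304, -1.25231, -0.383061)  len=0.0279
  (v24,v27,v28) [-++] → (-0.0304, -1.25231, -0.383061)–(-0.0304, -1.25231, 0.411)  len=0.7941
  (v24,v28,v25) [-+-] → (-0.0304, -1.25231, 0.411)–(-0.0304, -1.22574, 0.44757)  len=0.0452
  (v25,v28,v29) [-++] → (-0.0304, -1.22574, 0.44757)–(-0.0304, -0.769207, 1.076)  len=0.7768
  (v25,v29,v5) [-++] → (-0.0304, -0.769207, 1.076)–(-0.0304, -0.0304, 1.31603)  len=0.7768

Chained into 1 loop(s):
  loop 1: 20 segments, perimeter = 8.1618
Total perimeter = 8.162


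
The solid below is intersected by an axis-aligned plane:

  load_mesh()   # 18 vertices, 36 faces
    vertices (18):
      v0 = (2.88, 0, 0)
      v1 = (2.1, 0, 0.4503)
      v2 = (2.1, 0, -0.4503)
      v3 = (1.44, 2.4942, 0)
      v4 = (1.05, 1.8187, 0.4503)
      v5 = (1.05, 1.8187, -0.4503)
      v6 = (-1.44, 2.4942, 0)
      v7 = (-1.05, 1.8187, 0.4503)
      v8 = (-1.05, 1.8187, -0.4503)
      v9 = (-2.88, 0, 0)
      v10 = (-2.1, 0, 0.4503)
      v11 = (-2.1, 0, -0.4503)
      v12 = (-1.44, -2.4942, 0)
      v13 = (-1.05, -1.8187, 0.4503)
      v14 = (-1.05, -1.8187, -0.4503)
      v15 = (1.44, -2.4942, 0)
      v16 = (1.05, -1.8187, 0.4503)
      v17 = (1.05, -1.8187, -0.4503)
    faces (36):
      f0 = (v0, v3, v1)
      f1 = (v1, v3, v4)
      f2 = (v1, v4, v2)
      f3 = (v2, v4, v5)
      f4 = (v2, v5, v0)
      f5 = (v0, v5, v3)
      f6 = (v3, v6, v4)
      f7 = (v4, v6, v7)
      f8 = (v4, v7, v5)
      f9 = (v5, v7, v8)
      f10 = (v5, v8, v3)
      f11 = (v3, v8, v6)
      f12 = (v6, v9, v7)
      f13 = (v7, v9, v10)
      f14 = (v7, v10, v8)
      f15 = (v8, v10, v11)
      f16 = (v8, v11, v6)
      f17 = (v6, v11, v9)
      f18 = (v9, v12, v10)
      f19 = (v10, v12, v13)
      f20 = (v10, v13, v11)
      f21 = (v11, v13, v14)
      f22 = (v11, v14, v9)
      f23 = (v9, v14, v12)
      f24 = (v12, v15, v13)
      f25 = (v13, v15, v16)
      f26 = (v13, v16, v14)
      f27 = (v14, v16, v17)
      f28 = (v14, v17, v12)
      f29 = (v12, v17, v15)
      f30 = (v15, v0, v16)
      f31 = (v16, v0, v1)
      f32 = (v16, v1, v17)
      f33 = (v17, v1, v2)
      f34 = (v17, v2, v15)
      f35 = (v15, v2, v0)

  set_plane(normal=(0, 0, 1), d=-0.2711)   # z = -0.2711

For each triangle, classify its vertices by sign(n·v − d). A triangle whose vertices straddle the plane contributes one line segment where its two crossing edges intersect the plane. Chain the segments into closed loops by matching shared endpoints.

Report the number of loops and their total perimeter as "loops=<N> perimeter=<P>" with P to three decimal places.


loops=2 perimeter=27.063

Straddling triangles (24 of 36):
  (v1,v4,v2) [++-] → (1.89107, 0.361882, -0.2711)–(2.1, 0, -0.2711)  len=0.4179
  (v2,v4,v5) [-+-] → (1.89107, 0.361882, -0.2711)–(1.05, 1.8187, -0.2711)  len=1.6822
  (v2,v5,v0) [--+] → (1.77826, 1.09494, -0.2711)–(2.41041, 0, -0.2711)  len=1.2643
  (v0,v5,v3) [+-+] → (1.77826, 1.09494, -0.2711)–(1.2052, 2.08752, -0.2711)  len=1.1461
  (v4,v7,v5) [++-] → (0.632145, 1.8187, -0.2711)–(1.05, 1.8187, -0.2711)  len=0.4179
  (v5,v7,v8) [-+-] → (0.632145, 1.8187, -0.2711)–(-1.05, 1.8187, -0.2711)  len=1.6821
  (v5,v8,v3) [--+] → (-0.0590873, 2.08752, -0.2711)–(1.2052, 2.08752, -0.2711)  len=1.2643
  (v3,v8,v6) [+-+] → (-0.0590873, 2.08752, -0.2711)–(-1.2052, 2.08752, -0.2711)  len=1.1461
  (v7,v10,v8) [++-] → (-1.25893, 1.45682, -0.2711)–(-1.05, 1.8187, -0.2711)  len=0.4179
  (v8,v10,v11) [-+-] → (-1.25893, 1.45682, -0.2711)–(-2.1, 0, -0.2711)  len=1.6822
  (v8,v11,v6) [--+] → (-1.83735, 0.992584, -0.2711)–(-1.2052, 2.08752, -0.2711)  len=1.2643
  (v6,v11,v9) [+-+] → (-1.83735, 0.992584, -0.2711)–(-2.41041, 0, -0.2711)  len=1.1461
  (v10,v13,v11) [++-] → (-1.89107, -0.361882, -0.2711)–(-2.1, 0, -0.2711)  len=0.4179
  (v11,v13,v14) [-+-] → (-1.89107, -0.361882, -0.2711)–(-1.05, -1.8187, -0.2711)  len=1.6822
  (v11,v14,v9) [--+] → (-1.77826, -1.09494, -0.2711)–(-2.41041, 0, -0.2711)  len=1.2643
  (v9,v14,v12) [+-+] → (-1.77826, -1.09494, -0.2711)–(-1.2052, -2.08752, -0.2711)  len=1.1461
  (v13,v16,v14) [++-] → (-0.632145, -1.8187, -0.2711)–(-1.05, -1.8187, -0.2711)  len=0.4179
  (v14,v16,v17) [-+-] → (-0.632145, -1.8187, -0.2711)–(1.05, -1.8187, -0.2711)  len=1.6821
  (v14,v17,v12) [--+] → (0.0590873, -2.08752, -0.2711)–(-1.2052, -2.08752, -0.2711)  len=1.2643
  (v12,v17,v15) [+-+] → (0.0590873, -2.08752, -0.2711)–(1.2052, -2.08752, -0.2711)  len=1.1461
  (v16,v1,v17) [++-] → (1.25893, -1.45682, -0.2711)–(1.05, -1.8187, -0.2711)  len=0.4179
  (v17,v1,v2) [-+-] → (1.25893, -1.45682, -0.2711)–(2.1, 0, -0.2711)  len=1.6822
  (v17,v2,v15) [--+] → (1.83735, -0.992584, -0.2711)–(1.2052, -2.08752, -0.2711)  len=1.2643
  (v15,v2,v0) [+-+] → (1.83735, -0.992584, -0.2711)–(2.41041, 0, -0.2711)  len=1.1461

Chained into 2 loop(s):
  loop 1: 12 segments, perimeter = 12.6002
  loop 2: 12 segments, perimeter = 14.4626
Total perimeter = 27.063


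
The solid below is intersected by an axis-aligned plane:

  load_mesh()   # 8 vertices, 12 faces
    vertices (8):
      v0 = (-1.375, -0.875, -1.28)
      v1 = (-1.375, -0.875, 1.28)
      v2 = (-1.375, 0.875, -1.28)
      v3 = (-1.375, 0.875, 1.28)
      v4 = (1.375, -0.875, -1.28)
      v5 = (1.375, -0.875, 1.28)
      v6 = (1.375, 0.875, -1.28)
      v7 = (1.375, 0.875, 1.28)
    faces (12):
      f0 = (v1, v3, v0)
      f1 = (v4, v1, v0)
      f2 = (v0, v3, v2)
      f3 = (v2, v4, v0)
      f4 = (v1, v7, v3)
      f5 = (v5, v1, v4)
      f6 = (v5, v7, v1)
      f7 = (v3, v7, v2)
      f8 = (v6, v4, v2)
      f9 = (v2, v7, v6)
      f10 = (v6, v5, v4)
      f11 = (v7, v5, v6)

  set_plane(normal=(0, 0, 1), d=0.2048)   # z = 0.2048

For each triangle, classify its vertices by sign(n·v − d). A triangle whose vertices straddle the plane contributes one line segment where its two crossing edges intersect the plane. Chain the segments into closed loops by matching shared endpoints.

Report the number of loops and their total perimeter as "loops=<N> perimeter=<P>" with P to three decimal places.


Straddling triangles (8 of 12):
  (v1,v3,v0) [++-] → (-1.375, 0.14, 0.2048)–(-1.375, -0.875, 0.2048)  len=1.0150
  (v4,v1,v0) [-+-] → (-0.22, -0.875, 0.2048)–(-1.375, -0.875, 0.2048)  len=1.1550
  (v0,v3,v2) [-+-] → (-1.375, 0.14, 0.2048)–(-1.375, 0.875, 0.2048)  len=0.7350
  (v5,v1,v4) [++-] → (-0.22, -0.875, 0.2048)–(1.375, -0.875, 0.2048)  len=1.5950
  (v3,v7,v2) [++-] → (0.22, 0.875, 0.2048)–(-1.375, 0.875, 0.2048)  len=1.5950
  (v2,v7,v6) [-+-] → (0.22, 0.875, 0.2048)–(1.375, 0.875, 0.2048)  len=1.1550
  (v6,v5,v4) [-+-] → (1.375, -0.14, 0.2048)–(1.375, -0.875, 0.2048)  len=0.7350
  (v7,v5,v6) [++-] → (1.375, -0.14, 0.2048)–(1.375, 0.875, 0.2048)  len=1.0150

Chained into 1 loop(s):
  loop 1: 8 segments, perimeter = 9.0000
Total perimeter = 9.000

loops=1 perimeter=9.000


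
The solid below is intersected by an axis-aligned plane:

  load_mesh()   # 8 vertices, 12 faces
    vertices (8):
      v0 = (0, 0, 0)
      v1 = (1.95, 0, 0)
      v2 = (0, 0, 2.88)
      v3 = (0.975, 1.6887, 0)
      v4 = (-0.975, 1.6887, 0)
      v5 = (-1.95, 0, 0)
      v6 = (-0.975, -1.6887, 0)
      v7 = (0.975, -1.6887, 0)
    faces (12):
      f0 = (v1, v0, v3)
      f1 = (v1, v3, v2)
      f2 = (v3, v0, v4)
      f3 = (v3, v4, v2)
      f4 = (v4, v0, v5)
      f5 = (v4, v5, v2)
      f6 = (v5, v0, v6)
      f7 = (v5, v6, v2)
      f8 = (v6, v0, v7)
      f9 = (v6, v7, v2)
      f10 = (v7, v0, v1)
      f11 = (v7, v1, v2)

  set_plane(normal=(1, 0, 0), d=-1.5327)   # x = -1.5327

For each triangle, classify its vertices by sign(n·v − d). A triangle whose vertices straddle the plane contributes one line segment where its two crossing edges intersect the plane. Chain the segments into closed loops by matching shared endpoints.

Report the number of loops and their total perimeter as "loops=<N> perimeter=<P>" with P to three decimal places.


loops=1 perimeter=3.345

Straddling triangles (4 of 12):
  (v4,v0,v5) [++-] → (-1.5327, 0, 0)–(-1.5327, 0.722764, 0)  len=0.7228
  (v4,v5,v2) [+-+] → (-1.5327, 0.722764, 0)–(-1.5327, 0, 0.61632)  len=0.9499
  (v5,v0,v6) [-++] → (-1.5327, 0, 0)–(-1.5327, -0.722764, 0)  len=0.7228
  (v5,v6,v2) [-++] → (-1.5327, -0.722764, 0)–(-1.5327, 0, 0.61632)  len=0.9499

Chained into 1 loop(s):
  loop 1: 4 segments, perimeter = 3.3453
Total perimeter = 3.345


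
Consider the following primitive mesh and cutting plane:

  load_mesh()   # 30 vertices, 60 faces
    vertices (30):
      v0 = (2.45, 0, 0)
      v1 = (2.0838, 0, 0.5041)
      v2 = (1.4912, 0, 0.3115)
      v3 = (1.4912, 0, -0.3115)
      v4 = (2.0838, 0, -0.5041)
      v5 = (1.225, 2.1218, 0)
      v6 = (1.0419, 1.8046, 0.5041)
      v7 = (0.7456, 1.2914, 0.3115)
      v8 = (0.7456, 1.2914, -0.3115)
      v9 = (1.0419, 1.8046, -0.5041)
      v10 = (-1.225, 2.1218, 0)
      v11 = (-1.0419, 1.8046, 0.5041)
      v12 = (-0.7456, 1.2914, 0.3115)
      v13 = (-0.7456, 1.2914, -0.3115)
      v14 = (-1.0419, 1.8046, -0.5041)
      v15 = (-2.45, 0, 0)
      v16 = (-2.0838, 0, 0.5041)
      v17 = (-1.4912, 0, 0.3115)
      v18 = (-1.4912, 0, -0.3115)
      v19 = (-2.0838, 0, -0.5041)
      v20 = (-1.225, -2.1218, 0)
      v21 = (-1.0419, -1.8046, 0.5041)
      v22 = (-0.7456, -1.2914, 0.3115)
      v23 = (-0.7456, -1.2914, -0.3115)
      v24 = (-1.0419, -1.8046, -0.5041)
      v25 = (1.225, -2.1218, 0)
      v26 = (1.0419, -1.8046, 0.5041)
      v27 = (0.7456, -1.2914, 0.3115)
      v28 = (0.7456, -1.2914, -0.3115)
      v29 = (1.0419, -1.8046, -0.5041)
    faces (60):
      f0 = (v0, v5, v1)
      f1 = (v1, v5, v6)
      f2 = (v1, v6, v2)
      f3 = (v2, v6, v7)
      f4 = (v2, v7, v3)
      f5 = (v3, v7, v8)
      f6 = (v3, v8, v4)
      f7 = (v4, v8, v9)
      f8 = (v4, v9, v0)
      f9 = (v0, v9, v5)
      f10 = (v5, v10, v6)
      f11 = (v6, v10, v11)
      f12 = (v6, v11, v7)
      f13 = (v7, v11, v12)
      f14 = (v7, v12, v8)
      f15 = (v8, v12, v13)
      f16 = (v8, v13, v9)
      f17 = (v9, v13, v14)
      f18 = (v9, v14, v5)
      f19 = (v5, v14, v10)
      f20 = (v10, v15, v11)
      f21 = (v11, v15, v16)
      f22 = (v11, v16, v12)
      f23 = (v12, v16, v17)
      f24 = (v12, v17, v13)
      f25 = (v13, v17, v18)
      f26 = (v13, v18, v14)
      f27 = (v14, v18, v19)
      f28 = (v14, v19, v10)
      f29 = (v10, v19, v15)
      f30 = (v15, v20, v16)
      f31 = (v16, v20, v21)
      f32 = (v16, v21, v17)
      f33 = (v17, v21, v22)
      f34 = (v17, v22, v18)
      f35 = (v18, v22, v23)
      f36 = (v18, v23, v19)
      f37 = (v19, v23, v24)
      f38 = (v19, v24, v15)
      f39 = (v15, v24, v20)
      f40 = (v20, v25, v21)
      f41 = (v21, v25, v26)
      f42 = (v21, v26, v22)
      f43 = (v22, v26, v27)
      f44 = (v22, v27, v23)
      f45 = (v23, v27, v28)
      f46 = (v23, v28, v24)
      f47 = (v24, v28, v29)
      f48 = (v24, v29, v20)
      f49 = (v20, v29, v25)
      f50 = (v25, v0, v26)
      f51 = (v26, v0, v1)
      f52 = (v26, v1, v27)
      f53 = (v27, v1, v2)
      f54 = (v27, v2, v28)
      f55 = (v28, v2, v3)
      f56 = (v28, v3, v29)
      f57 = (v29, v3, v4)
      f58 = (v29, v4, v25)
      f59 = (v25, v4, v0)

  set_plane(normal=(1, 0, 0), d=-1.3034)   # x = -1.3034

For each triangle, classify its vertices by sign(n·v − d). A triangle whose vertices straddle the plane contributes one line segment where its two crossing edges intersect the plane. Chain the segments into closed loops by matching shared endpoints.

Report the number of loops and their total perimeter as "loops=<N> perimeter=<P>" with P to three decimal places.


Straddling triangles (20 of 60):
  (v10,v15,v11) [+-+] → (-1.3034, 1.986, 0)–(-1.3034, 1.46947, 0.410483)  len=0.6598
  (v11,v15,v16) [+--] → (-1.3034, 1.46947, 0.410483)–(-1.3034, 1.35167, 0.5041)  len=0.1505
  (v11,v16,v12) [+-+] → (-1.3034, 1.35167, 0.5041)–(-1.3034, 0.753108, 0.391781)  len=0.6090
  (v12,v16,v17) [+--] → (-1.3034, 0.753108, 0.391781)–(-1.3034, 0.325275, 0.3115)  len=0.4353
  (v12,v17,v13) [+-+] → (-1.3034, 0.325275, 0.3115)–(-1.3034, 0.325275, 0.15458)  len=0.1569
  (v13,v17,v18) [+--] → (-1.3034, 0.325275, 0.15458)–(-1.3034, 0.325275, -0.3115)  len=0.4661
  (v13,v18,v14) [+-+] → (-1.3034, 0.325275, -0.3115)–(-1.3034, 0.754293, -0.392004)  len=0.4365
  (v14,v18,v19) [+--] → (-1.3034, 0.754293, -0.392004)–(-1.3034, 1.35167, -0.5041)  len=0.6078
  (v14,v19,v10) [+-+] → (-1.3034, 1.35167, -0.5041)–(-1.3034, 1.9281, -0.0460194)  len=0.7363
  (v10,v19,v15) [+--] → (-1.3034, 1.9281, -0.0460194)–(-1.3034, 1.986, 0)  len=0.0740
  (v15,v20,v16) [-+-] → (-1.3034, -1.986, 0)–(-1.3034, -1.9281, 0.0460194)  len=0.0740
  (v16,v20,v21) [-++] → (-1.3034, -1.9281, 0.0460194)–(-1.3034, -1.35167, 0.5041)  len=0.7363
  (v16,v21,v17) [-+-] → (-1.3034, -1.35167, 0.5041)–(-1.3034, -0.754293, 0.392004)  len=0.6078
  (v17,v21,v22) [-++] → (-1.3034, -0.754293, 0.392004)–(-1.3034, -0.325275, 0.3115)  len=0.4365
  (v17,v22,v18) [-+-] → (-1.3034, -0.325275, 0.3115)–(-1.3034, -0.325275, -0.15458)  len=0.4661
  (v18,v22,v23) [-++] → (-1.3034, -0.325275, -0.15458)–(-1.3034, -0.325275, -0.3115)  len=0.1569
  (v18,v23,v19) [-+-] → (-1.3034, -0.325275, -0.3115)–(-1.3034, -0.753108, -0.391781)  len=0.4353
  (v19,v23,v24) [-++] → (-1.3034, -0.753108, -0.391781)–(-1.3034, -1.35167, -0.5041)  len=0.6090
  (v19,v24,v15) [-+-] → (-1.3034, -1.35167, -0.5041)–(-1.3034, -1.46947, -0.410483)  len=0.1505
  (v15,v24,v20) [-++] → (-1.3034, -1.46947, -0.410483)–(-1.3034, -1.986, 0)  len=0.6598

Chained into 2 loop(s):
  loop 1: 10 segments, perimeter = 4.3321
  loop 2: 10 segments, perimeter = 4.3321
Total perimeter = 8.664

loops=2 perimeter=8.664


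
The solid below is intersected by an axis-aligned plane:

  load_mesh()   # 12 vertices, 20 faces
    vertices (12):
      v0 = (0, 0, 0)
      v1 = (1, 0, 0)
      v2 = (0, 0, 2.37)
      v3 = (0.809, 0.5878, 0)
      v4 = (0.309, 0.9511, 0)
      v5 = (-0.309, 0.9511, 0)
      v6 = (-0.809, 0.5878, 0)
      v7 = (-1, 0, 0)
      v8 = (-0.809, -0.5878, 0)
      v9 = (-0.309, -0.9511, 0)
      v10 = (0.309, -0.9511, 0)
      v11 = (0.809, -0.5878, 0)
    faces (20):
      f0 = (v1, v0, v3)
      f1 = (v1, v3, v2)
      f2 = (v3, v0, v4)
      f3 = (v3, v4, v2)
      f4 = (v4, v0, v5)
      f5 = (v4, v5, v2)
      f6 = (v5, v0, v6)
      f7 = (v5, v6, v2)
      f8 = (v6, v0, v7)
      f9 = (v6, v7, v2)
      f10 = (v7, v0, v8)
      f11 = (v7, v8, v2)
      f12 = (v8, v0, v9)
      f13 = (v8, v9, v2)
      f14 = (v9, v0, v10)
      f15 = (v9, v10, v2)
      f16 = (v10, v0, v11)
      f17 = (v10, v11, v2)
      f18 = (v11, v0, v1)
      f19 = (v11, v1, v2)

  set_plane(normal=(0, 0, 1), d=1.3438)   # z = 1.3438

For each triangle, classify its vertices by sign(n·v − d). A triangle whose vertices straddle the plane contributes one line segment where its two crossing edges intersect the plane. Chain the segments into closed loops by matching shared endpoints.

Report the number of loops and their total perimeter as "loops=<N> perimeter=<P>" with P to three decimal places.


Straddling triangles (10 of 20):
  (v1,v3,v2) [--+] → (0.350294, 0.254515, 1.3438)–(0.432996, 0, 1.3438)  len=0.2676
  (v3,v4,v2) [--+] → (0.133796, 0.411822, 1.3438)–(0.350294, 0.254515, 1.3438)  len=0.2676
  (v4,v5,v2) [--+] → (-0.133796, 0.411822, 1.3438)–(0.133796, 0.411822, 1.3438)  len=0.2676
  (v5,v6,v2) [--+] → (-0.350294, 0.254515, 1.3438)–(-0.133796, 0.411822, 1.3438)  len=0.2676
  (v6,v7,v2) [--+] → (-0.432996, 0, 1.3438)–(-0.350294, 0.254515, 1.3438)  len=0.2676
  (v7,v8,v2) [--+] → (-0.350294, -0.254515, 1.3438)–(-0.432996, 0, 1.3438)  len=0.2676
  (v8,v9,v2) [--+] → (-0.133796, -0.411822, 1.3438)–(-0.350294, -0.254515, 1.3438)  len=0.2676
  (v9,v10,v2) [--+] → (0.133796, -0.411822, 1.3438)–(-0.133796, -0.411822, 1.3438)  len=0.2676
  (v10,v11,v2) [--+] → (0.350294, -0.254515, 1.3438)–(0.133796, -0.411822, 1.3438)  len=0.2676
  (v11,v1,v2) [--+] → (0.432996, 0, 1.3438)–(0.350294, -0.254515, 1.3438)  len=0.2676

Chained into 1 loop(s):
  loop 1: 10 segments, perimeter = 2.6761
Total perimeter = 2.676

loops=1 perimeter=2.676


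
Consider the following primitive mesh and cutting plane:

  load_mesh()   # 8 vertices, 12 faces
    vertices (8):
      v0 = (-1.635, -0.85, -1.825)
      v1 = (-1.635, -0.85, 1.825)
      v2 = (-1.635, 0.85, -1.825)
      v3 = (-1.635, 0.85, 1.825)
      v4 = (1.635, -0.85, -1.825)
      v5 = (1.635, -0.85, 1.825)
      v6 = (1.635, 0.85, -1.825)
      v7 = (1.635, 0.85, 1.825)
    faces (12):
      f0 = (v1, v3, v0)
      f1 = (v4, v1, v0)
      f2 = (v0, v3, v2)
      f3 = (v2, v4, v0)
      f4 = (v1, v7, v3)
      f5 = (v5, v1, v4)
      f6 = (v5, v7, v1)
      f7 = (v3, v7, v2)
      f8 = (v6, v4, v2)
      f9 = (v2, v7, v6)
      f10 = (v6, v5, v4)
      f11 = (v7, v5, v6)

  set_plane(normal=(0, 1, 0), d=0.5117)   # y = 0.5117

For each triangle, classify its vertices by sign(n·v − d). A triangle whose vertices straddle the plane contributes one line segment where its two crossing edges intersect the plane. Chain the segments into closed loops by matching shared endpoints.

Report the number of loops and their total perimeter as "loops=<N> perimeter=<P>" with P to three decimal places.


loops=1 perimeter=13.840

Straddling triangles (8 of 12):
  (v1,v3,v0) [-+-] → (-1.635, 0.5117, 1.825)–(-1.635, 0.5117, 1.09865)  len=0.7263
  (v0,v3,v2) [-++] → (-1.635, 0.5117, 1.09865)–(-1.635, 0.5117, -1.825)  len=2.9237
  (v2,v4,v0) [+--] → (-0.98427, 0.5117, -1.825)–(-1.635, 0.5117, -1.825)  len=0.6507
  (v1,v7,v3) [-++] → (0.98427, 0.5117, 1.825)–(-1.635, 0.5117, 1.825)  len=2.6193
  (v5,v7,v1) [-+-] → (1.635, 0.5117, 1.825)–(0.98427, 0.5117, 1.825)  len=0.6507
  (v6,v4,v2) [+-+] → (1.635, 0.5117, -1.825)–(-0.98427, 0.5117, -1.825)  len=2.6193
  (v6,v5,v4) [+--] → (1.635, 0.5117, -1.09865)–(1.635, 0.5117, -1.825)  len=0.7263
  (v7,v5,v6) [+-+] → (1.635, 0.5117, 1.825)–(1.635, 0.5117, -1.09865)  len=2.9237

Chained into 1 loop(s):
  loop 1: 8 segments, perimeter = 13.8400
Total perimeter = 13.840


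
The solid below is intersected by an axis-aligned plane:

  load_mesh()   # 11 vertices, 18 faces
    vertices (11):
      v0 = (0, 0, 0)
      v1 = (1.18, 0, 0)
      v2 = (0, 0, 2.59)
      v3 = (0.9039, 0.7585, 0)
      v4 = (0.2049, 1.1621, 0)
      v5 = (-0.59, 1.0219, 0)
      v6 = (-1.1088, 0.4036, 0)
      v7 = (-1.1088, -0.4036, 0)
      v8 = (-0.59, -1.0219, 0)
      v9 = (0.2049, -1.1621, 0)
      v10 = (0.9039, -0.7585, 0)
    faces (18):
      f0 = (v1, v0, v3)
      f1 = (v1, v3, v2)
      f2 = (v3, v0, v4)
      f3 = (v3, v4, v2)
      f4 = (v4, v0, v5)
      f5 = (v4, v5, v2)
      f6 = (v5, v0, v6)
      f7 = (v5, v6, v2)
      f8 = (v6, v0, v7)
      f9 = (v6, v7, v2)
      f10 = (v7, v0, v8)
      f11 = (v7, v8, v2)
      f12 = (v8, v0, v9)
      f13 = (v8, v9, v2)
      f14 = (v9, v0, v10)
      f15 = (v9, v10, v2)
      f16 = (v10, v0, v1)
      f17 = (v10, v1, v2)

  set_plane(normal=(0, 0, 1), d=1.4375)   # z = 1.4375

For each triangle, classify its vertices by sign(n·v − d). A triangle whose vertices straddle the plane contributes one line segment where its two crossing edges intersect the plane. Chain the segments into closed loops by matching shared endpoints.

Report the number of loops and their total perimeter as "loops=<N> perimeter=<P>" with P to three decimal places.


loops=1 perimeter=3.233

Straddling triangles (9 of 18):
  (v1,v3,v2) [--+] → (0.402218, 0.337518, 1.4375)–(0.525077, 0, 1.4375)  len=0.3592
  (v3,v4,v2) [--+] → (0.0911765, 0.517112, 1.4375)–(0.402218, 0.337518, 1.4375)  len=0.3592
  (v4,v5,v2) [--+] → (-0.262539, 0.454726, 1.4375)–(0.0911765, 0.517112, 1.4375)  len=0.3592
  (v5,v6,v2) [--+] → (-0.493395, 0.179594, 1.4375)–(-0.262539, 0.454726, 1.4375)  len=0.3592
  (v6,v7,v2) [--+] → (-0.493395, -0.179594, 1.4375)–(-0.493395, 0.179594, 1.4375)  len=0.3592
  (v7,v8,v2) [--+] → (-0.262539, -0.454726, 1.4375)–(-0.493395, -0.179594, 1.4375)  len=0.3592
  (v8,v9,v2) [--+] → (0.0911765, -0.517112, 1.4375)–(-0.262539, -0.454726, 1.4375)  len=0.3592
  (v9,v10,v2) [--+] → (0.402218, -0.337518, 1.4375)–(0.0911765, -0.517112, 1.4375)  len=0.3592
  (v10,v1,v2) [--+] → (0.525077, 0, 1.4375)–(0.402218, -0.337518, 1.4375)  len=0.3592

Chained into 1 loop(s):
  loop 1: 9 segments, perimeter = 3.2325
Total perimeter = 3.233
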